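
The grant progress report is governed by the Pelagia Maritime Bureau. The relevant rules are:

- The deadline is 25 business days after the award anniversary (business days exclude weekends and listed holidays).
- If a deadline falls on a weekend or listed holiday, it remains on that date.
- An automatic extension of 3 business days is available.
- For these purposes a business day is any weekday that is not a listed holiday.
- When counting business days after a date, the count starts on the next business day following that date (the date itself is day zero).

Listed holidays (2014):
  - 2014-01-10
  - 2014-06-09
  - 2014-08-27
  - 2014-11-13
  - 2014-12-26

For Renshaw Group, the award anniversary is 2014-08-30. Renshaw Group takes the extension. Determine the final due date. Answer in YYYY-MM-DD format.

2014-10-08

25 business days after 2014-08-30, excluding weekends and holidays, is 2014-10-03.
2014-10-03 is a Friday; no weekend or holiday adjustment applies.
Applying the 3-business-day extension: 3 business days after 2014-10-03 is 2014-10-08.
2014-10-08 is a Wednesday; no weekend or holiday adjustment applies.
So the filing is due 2014-10-08.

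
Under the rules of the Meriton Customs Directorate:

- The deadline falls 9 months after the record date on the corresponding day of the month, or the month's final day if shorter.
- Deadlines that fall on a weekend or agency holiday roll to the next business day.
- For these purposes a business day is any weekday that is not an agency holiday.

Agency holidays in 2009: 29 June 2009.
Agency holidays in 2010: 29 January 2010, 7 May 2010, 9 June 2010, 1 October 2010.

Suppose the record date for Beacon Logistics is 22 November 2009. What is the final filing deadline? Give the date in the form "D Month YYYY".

23 August 2010

9 months from 22 November 2009 is 22 August 2010.
Because 22 August 2010 is a Sunday, the deadline becomes 23 August 2010 (Monday).
So the filing is due 23 August 2010.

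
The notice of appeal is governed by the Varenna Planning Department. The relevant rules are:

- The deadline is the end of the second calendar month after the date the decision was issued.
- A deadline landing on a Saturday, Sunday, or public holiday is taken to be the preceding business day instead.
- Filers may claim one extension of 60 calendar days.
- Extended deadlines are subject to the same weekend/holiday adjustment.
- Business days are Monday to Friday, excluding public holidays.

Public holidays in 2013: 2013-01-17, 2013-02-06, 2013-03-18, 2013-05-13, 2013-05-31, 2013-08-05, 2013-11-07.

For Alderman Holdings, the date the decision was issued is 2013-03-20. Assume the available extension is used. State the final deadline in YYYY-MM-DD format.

2013-07-29

The second month after 2013-03-20 is May 2013, whose last day is 2013-05-31.
2013-05-31 is a listed holiday; the preceding business day is 2013-05-30 (Thursday).
Applying the 60-calendar-day extension: 2013-05-30 + 60 days = 2013-07-29.
2013-07-29 is a Monday and not a listed holiday, so it stands.
Deadline: 2013-07-29.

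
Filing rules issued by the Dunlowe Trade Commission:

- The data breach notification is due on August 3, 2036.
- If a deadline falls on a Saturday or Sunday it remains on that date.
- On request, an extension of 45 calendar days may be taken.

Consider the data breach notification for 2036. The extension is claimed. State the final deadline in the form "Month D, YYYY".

Start from the fixed due date, August 3, 2036.
August 3, 2036 falls on a Sunday. The rules make no weekend/holiday allowance, so it remains August 3, 2036.
With the 45-day extension, August 3, 2036 becomes September 17, 2036.
September 17, 2036 falls on a Wednesday. The rules make no weekend/holiday allowance, so it remains September 17, 2036.
So the filing is due September 17, 2036.

September 17, 2036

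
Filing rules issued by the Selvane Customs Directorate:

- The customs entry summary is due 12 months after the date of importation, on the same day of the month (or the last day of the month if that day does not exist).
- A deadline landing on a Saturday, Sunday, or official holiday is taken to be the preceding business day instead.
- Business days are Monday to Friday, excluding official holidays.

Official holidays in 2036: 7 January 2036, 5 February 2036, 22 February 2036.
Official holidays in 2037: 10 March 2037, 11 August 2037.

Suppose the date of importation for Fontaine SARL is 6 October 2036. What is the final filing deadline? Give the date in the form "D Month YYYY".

6 October 2037

12 months after 6 October 2036, on the same day of the month, is 6 October 2037.
6 October 2037 (Tuesday) is already a business day.
Final deadline: 6 October 2037.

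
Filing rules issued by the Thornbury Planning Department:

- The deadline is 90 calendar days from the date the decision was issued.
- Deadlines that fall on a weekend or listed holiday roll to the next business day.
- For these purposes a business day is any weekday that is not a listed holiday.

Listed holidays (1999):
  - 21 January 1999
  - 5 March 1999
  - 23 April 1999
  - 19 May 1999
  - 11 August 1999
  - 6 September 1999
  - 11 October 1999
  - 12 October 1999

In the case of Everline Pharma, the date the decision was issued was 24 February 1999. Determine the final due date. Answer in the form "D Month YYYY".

90 calendar days after 24 February 1999 is 25 May 1999.
25 May 1999 (Tuesday) is already a business day.
Final deadline: 25 May 1999.

25 May 1999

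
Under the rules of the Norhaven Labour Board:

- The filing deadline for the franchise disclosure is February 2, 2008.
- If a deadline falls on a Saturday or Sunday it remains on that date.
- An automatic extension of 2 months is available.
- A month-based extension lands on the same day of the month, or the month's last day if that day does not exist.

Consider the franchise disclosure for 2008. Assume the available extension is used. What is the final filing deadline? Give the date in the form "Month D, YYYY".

April 2, 2008

Start from the fixed due date, February 2, 2008.
February 2, 2008 falls on a Saturday. The rules make no weekend/holiday allowance, so it remains February 2, 2008.
Applying the 2 months extension: 2 months after February 2, 2008 is April 2, 2008.
April 2, 2008 falls on a Wednesday. The rules make no weekend/holiday allowance, so it remains April 2, 2008.
The final due date is April 2, 2008.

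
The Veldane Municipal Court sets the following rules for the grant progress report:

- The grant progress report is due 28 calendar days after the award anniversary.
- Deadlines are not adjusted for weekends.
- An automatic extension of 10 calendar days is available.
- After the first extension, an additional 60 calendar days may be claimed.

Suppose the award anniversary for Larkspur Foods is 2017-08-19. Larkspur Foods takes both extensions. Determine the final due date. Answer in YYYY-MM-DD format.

2017-11-25

Trigger date 2017-08-19 + 28 calendar days = 2017-09-16.
2017-09-16 is a Saturday; no weekend or holiday adjustment applies.
The 10-calendar-day extension moves the deadline from 2017-09-16 to 2017-09-26.
No adjustment is made for weekends or holidays, so 2017-09-26 stands.
Applying the 60-calendar-day extension: 2017-09-26 + 60 days = 2017-11-25.
No adjustment is made for weekends or holidays, so 2017-11-25 stands.
Final deadline: 2017-11-25.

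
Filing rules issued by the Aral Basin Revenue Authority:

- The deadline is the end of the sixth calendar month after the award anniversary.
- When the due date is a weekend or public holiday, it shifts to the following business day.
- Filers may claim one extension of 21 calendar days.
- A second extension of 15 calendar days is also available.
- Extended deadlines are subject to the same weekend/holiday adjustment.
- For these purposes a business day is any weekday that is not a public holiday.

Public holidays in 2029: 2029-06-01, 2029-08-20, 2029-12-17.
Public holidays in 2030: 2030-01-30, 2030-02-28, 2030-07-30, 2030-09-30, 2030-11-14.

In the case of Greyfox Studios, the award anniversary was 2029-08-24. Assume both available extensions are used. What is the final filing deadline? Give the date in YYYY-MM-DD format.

2030-04-08

6 months after 2029-08-24 is February 2030; that month ends on 2030-02-28.
Because 2030-02-28 is a listed holiday, the deadline becomes 2030-03-01 (Friday).
Add the 21 calendar-day extension to 2030-03-01: 2030-03-22.
2030-03-22 is a Friday and not a listed holiday, so it stands.
The 15-calendar-day extension moves the deadline from 2030-03-22 to 2030-04-06.
2030-04-06 is a Saturday; the next business day is 2030-04-08 (Monday).
So the filing is due 2030-04-08.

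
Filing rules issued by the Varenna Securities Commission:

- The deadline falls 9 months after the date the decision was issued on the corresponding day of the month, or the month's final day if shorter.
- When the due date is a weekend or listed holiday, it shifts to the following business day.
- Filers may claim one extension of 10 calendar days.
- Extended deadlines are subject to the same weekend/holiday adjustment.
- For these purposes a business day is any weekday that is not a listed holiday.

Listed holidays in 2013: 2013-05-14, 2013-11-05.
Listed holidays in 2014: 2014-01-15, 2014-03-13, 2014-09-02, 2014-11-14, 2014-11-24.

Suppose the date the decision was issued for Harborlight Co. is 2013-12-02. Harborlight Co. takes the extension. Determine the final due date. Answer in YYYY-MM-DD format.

9 months after 2013-12-02, on the same day of the month, is 2014-09-02.
2014-09-02 is a listed holiday, so it moves to the next business day, 2014-09-03 (Wednesday).
The 10-calendar-day extension moves the deadline from 2014-09-03 to 2014-09-13.
Because 2014-09-13 is a Saturday, the deadline becomes 2014-09-15 (Monday).
So the filing is due 2014-09-15.

2014-09-15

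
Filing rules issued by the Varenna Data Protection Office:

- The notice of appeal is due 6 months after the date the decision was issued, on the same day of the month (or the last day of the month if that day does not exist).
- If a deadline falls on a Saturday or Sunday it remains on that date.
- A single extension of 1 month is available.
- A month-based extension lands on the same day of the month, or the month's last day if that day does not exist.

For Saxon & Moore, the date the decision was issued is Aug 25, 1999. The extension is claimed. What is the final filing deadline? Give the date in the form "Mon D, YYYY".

Mar 25, 2000

Moving 6 months forward from Aug 25, 1999 on the corresponding day gives Feb 25, 2000.
Feb 25, 2000 is a Friday; no weekend or holiday adjustment applies.
Applying the 1 month extension: 1 month after Feb 25, 2000 is Mar 25, 2000.
Mar 25, 2000 is a Saturday; no weekend or holiday adjustment applies.
Final deadline: Mar 25, 2000.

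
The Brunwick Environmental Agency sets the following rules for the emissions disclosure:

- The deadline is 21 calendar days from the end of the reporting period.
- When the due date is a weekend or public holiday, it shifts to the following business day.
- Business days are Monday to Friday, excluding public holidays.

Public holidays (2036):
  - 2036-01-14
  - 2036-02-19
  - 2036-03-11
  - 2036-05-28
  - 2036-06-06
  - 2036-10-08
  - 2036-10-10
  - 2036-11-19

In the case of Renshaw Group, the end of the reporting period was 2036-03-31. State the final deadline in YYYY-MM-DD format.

From 2036-03-31, 21 calendar days later is 2036-04-21.
2036-04-21 is a Monday and not a listed holiday, so it stands.
So the filing is due 2036-04-21.

2036-04-21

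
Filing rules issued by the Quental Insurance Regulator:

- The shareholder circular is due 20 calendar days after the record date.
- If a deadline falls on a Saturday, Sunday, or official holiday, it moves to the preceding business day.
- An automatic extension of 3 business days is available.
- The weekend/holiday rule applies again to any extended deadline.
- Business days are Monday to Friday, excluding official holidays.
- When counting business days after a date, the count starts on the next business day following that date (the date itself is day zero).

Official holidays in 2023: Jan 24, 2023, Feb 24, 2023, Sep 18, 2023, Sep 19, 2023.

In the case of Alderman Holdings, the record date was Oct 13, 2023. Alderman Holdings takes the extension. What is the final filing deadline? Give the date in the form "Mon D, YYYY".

Nov 7, 2023

Adding 20 calendar days to Oct 13, 2023 gives Nov 2, 2023.
Nov 2, 2023 is a Thursday and not a listed holiday, so it stands.
Applying the 3-business-day extension: 3 business days after Nov 2, 2023 is Nov 7, 2023.
Since Nov 7, 2023 is a Tuesday and not a holiday, the date is unchanged.
So the filing is due Nov 7, 2023.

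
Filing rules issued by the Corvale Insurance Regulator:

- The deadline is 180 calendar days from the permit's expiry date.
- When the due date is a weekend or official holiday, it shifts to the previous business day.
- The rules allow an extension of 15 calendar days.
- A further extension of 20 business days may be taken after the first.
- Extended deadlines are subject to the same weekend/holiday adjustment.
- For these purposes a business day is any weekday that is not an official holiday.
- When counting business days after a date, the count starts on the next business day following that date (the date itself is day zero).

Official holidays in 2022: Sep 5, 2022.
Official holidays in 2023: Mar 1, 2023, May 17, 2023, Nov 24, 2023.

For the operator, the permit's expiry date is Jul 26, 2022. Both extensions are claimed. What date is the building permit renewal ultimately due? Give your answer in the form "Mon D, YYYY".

Trigger date Jul 26, 2022 + 180 calendar days = Jan 22, 2023.
Jan 22, 2023 is a Sunday; the preceding business day is Jan 20, 2023 (Friday).
With the 15-day extension, Jan 20, 2023 becomes Feb 4, 2023.
Because Feb 4, 2023 is a Saturday, the deadline becomes Feb 3, 2023 (Friday).
Counting 20 further business days from Feb 3, 2023 reaches Mar 6, 2023.
Mar 6, 2023 falls on a Monday, which is a business day, so no adjustment is needed.
The final due date is Mar 6, 2023.

Mar 6, 2023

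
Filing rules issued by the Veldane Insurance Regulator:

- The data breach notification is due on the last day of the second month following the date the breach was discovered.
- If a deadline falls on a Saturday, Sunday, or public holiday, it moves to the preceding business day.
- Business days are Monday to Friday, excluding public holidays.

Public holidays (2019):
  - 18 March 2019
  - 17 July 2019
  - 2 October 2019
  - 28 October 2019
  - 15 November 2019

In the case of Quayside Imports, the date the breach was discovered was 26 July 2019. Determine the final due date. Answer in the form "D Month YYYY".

30 September 2019

2 months after 26 July 2019 is September 2019; that month ends on 30 September 2019.
30 September 2019 (Monday) is already a business day.
The final due date is 30 September 2019.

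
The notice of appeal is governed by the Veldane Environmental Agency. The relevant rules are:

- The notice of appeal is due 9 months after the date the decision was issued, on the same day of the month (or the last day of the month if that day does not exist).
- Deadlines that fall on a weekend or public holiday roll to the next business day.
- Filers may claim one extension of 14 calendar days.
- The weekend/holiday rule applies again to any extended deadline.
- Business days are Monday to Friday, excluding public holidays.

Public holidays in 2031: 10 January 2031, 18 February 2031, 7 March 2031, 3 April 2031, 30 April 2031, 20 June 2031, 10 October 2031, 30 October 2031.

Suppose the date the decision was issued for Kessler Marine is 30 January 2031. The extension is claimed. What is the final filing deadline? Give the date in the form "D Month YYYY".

14 November 2031

9 months after 30 January 2031, on the same day of the month, is 30 October 2031.
Because 30 October 2031 is a listed holiday, the deadline becomes 31 October 2031 (Friday).
Applying the 14-calendar-day extension: 31 October 2031 + 14 days = 14 November 2031.
14 November 2031 is a Friday and not a listed holiday, so it stands.
So the filing is due 14 November 2031.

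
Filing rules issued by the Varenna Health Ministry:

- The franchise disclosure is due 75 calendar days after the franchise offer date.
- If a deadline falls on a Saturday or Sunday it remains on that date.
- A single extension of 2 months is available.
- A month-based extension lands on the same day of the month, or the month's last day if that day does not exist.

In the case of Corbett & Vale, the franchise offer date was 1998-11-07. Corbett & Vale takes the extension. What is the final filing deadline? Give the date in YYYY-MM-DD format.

75 calendar days after 1998-11-07 is 1999-01-21.
No adjustment is made for weekends or holidays, so 1999-01-21 stands.
Add 2 months to 1999-01-21: 1999-03-21.
1999-03-21 falls on a Sunday. The rules make no weekend/holiday allowance, so it remains 1999-03-21.
Final deadline: 1999-03-21.

1999-03-21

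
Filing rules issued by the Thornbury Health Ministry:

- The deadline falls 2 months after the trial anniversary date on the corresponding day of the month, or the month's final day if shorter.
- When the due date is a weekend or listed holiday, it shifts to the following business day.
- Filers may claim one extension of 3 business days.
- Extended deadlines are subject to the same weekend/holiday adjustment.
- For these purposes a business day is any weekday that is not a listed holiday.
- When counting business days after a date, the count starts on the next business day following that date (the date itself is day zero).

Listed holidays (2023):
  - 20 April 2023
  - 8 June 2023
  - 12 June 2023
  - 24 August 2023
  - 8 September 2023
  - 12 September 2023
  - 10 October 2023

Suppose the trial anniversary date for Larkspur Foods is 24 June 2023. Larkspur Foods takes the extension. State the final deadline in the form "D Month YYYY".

30 August 2023

2 months after 24 June 2023, on the same day of the month, is 24 August 2023.
24 August 2023 falls on a listed holiday. Rolling to the next business day gives 25 August 2023, a Friday.
Applying the 3-business-day extension: 3 business days after 25 August 2023 is 30 August 2023.
Since 30 August 2023 is a Wednesday and not a holiday, the date is unchanged.
Final deadline: 30 August 2023.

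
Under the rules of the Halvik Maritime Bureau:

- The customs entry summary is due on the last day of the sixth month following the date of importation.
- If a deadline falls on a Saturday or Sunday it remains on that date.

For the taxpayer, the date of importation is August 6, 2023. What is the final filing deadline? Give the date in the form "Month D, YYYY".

6 months after August 6, 2023 is February 2024; that month ends on February 29, 2024.
February 29, 2024 is a Thursday; no weekend or holiday adjustment applies.
Deadline: February 29, 2024.

February 29, 2024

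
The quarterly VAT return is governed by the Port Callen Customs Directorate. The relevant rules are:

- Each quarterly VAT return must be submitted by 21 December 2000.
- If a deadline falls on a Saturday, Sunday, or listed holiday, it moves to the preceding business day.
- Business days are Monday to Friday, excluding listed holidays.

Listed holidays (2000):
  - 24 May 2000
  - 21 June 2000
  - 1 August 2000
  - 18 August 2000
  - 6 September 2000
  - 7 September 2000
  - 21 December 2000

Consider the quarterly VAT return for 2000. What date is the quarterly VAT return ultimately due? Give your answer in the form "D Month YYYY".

20 December 2000

The stated deadline is 21 December 2000.
21 December 2000 falls on a listed holiday. Rolling to the preceding business day gives 20 December 2000, a Wednesday.
Deadline: 20 December 2000.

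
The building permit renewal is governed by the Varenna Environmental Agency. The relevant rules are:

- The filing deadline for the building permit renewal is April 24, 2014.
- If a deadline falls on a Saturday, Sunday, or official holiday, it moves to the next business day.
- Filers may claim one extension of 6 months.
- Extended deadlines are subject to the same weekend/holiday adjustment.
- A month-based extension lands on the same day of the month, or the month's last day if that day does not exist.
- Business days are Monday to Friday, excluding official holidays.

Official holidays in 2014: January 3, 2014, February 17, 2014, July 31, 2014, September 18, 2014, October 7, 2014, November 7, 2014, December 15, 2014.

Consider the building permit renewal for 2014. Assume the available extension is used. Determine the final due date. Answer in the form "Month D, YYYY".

The stated deadline is April 24, 2014.
April 24, 2014 falls on a Thursday, which is a business day, so no adjustment is needed.
Add 6 months to April 24, 2014: October 24, 2014.
October 24, 2014 is a Friday and not a listed holiday, so it stands.
The final due date is October 24, 2014.

October 24, 2014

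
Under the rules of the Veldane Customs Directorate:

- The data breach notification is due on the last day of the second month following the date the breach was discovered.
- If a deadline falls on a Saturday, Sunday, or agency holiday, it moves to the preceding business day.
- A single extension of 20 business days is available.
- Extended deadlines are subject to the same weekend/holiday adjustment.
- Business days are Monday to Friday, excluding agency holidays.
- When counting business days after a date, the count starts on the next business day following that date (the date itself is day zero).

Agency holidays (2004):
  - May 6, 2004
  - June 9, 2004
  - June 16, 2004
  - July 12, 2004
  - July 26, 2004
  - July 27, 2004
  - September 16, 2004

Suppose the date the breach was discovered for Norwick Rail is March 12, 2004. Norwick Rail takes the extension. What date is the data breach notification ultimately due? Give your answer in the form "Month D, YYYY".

June 30, 2004

2 months after March 12, 2004 falls in May 2004; the last day of that month is May 31, 2004.
May 31, 2004 is a Monday and not a listed holiday, so it stands.
Applying the 20-business-day extension: 20 business days after May 31, 2004 is June 30, 2004.
June 30, 2004 is a Wednesday and not a listed holiday, so it stands.
Deadline: June 30, 2004.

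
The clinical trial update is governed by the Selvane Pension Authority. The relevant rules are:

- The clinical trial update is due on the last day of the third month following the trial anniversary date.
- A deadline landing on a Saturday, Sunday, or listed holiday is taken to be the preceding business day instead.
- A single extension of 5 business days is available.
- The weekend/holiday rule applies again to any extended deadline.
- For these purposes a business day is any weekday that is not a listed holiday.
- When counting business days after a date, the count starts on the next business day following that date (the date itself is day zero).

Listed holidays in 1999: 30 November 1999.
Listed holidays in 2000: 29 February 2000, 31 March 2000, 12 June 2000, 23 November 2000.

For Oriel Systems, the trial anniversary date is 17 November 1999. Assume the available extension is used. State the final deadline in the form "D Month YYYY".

3 months after 17 November 1999 falls in February 2000; the last day of that month is 29 February 2000.
Because 29 February 2000 is a listed holiday, the deadline becomes 28 February 2000 (Monday).
Applying the 5-business-day extension: 5 business days after 28 February 2000 is 7 March 2000.
7 March 2000 is a Tuesday and not a listed holiday, so it stands.
The final due date is 7 March 2000.

7 March 2000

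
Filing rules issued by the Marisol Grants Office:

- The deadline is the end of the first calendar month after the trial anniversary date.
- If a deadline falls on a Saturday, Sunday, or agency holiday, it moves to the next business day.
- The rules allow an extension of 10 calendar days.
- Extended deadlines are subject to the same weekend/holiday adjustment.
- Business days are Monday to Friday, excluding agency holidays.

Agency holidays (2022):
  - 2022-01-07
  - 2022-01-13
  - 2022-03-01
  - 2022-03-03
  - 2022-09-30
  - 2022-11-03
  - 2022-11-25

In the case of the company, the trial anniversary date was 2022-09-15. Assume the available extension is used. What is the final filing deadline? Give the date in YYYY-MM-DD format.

1 month after 2022-09-15 falls in October 2022; the last day of that month is 2022-10-31.
2022-10-31 is a Monday and not a listed holiday, so it stands.
Add the 10 calendar-day extension to 2022-10-31: 2022-11-10.
2022-11-10 (Thursday) is already a business day.
Deadline: 2022-11-10.

2022-11-10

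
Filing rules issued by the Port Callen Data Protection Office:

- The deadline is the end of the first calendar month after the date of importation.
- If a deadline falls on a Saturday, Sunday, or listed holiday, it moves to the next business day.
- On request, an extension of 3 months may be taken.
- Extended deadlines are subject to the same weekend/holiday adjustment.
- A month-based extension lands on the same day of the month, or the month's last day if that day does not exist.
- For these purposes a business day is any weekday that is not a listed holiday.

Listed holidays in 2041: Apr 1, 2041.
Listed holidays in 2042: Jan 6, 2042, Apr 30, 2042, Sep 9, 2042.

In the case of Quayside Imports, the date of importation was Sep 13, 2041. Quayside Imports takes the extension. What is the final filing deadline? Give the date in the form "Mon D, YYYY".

Jan 31, 2042

The first month after Sep 13, 2041 is October 2041, whose last day is Oct 31, 2041.
Oct 31, 2041 falls on a Thursday, which is a business day, so no adjustment is needed.
Add 3 months to Oct 31, 2041: Jan 31, 2042.
Since Jan 31, 2042 is a Friday and not a holiday, the date is unchanged.
The final due date is Jan 31, 2042.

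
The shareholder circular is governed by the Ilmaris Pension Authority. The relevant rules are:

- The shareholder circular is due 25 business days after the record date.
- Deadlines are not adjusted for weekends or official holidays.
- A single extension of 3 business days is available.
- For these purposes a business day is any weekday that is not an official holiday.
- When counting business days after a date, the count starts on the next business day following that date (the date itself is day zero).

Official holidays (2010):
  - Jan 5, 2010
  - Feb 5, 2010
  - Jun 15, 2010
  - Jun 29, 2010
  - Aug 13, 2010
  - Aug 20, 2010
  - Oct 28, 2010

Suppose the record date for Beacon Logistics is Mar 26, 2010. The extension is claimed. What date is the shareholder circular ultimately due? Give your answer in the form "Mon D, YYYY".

May 5, 2010

Counting 25 business days after Mar 26, 2010 (skipping weekends and listed holidays) reaches Apr 30, 2010.
Apr 30, 2010 is a Friday; no weekend or holiday adjustment applies.
Applying the 3-business-day extension: 3 business days after Apr 30, 2010 is May 5, 2010.
May 5, 2010 falls on a Wednesday. The rules make no weekend/holiday allowance, so it remains May 5, 2010.
Deadline: May 5, 2010.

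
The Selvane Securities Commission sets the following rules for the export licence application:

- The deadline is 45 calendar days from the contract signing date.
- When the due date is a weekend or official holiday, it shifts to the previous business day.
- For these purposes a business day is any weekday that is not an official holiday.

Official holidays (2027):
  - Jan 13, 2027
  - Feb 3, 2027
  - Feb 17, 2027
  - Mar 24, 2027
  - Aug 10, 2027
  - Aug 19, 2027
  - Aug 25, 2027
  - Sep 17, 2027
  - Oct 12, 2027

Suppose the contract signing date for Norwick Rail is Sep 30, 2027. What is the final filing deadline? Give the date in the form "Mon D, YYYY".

Trigger date Sep 30, 2027 + 45 calendar days = Nov 14, 2027.
Nov 14, 2027 is a Sunday; the preceding business day is Nov 12, 2027 (Friday).
The final due date is Nov 12, 2027.

Nov 12, 2027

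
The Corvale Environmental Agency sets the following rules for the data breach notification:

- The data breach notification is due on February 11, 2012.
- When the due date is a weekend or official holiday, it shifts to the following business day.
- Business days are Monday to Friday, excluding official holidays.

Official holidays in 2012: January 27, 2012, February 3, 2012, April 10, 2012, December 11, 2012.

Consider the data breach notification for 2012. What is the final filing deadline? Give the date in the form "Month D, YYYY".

February 13, 2012

The stated deadline is February 11, 2012.
February 11, 2012 is a Saturday; the next business day is February 13, 2012 (Monday).
The final due date is February 13, 2012.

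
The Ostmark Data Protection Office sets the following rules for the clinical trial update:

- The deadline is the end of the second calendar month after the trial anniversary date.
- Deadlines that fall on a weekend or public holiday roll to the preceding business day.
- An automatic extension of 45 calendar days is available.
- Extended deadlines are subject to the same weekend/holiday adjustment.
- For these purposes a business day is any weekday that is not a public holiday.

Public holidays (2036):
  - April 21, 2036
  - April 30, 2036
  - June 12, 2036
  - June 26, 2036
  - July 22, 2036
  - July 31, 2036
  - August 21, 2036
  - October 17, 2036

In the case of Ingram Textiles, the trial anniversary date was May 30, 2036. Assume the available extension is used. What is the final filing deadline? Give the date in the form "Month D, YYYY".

September 12, 2036

2 months after May 30, 2036 falls in July 2036; the last day of that month is July 31, 2036.
July 31, 2036 is a listed holiday; the preceding business day is July 30, 2036 (Wednesday).
The 45-calendar-day extension moves the deadline from July 30, 2036 to September 13, 2036.
September 13, 2036 falls on a Saturday. Rolling to the preceding business day gives September 12, 2036, a Friday.
Deadline: September 12, 2036.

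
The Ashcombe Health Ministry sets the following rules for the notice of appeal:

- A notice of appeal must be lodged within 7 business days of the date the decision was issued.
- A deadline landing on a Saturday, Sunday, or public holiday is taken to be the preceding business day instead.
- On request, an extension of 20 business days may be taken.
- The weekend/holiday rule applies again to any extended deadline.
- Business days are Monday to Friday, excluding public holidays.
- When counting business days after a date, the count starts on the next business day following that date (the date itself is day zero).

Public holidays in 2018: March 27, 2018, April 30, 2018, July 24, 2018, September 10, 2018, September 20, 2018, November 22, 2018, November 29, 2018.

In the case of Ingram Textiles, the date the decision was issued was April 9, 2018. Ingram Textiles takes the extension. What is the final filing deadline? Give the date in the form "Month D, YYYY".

7 business days after April 9, 2018, excluding weekends and holidays, is April 18, 2018.
April 18, 2018 is a Wednesday and not a listed holiday, so it stands.
Applying the 20-business-day extension: 20 business days after April 18, 2018 is May 17, 2018.
May 17, 2018 falls on a Thursday, which is a business day, so no adjustment is needed.
So the filing is due May 17, 2018.

May 17, 2018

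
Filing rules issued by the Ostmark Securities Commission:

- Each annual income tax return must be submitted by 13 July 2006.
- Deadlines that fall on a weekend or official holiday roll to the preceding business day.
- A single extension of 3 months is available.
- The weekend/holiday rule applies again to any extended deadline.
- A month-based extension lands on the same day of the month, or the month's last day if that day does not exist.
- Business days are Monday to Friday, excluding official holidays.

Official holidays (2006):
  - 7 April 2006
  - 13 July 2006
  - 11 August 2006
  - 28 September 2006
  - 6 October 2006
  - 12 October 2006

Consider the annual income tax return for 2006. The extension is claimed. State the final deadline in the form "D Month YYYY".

11 October 2006

Start from the fixed due date, 13 July 2006.
13 July 2006 is a listed holiday; the preceding business day is 12 July 2006 (Wednesday).
Add 3 months to 12 July 2006: 12 October 2006.
12 October 2006 is a listed holiday; the preceding business day is 11 October 2006 (Wednesday).
Deadline: 11 October 2006.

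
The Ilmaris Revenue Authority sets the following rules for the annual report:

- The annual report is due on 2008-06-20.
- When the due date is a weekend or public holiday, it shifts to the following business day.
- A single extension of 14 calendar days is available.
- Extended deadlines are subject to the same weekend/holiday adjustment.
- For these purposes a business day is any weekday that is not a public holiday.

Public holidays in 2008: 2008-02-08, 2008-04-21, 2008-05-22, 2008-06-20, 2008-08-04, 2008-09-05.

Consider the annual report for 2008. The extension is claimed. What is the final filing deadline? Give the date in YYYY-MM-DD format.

The statutory due date is 2008-06-20.
2008-06-20 is a listed holiday; the next business day is 2008-06-23 (Monday).
The 14-calendar-day extension moves the deadline from 2008-06-23 to 2008-07-07.
2008-07-07 is a Monday and not a listed holiday, so it stands.
The final due date is 2008-07-07.

2008-07-07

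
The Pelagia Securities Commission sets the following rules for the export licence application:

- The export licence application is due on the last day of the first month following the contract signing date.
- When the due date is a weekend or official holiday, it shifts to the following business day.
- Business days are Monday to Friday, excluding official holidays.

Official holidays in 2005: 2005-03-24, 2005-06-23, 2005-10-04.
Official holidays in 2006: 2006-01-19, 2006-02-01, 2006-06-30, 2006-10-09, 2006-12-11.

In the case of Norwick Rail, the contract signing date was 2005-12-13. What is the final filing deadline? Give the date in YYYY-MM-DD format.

2006-01-31

1 month after 2005-12-13 is January 2006; that month ends on 2006-01-31.
2006-01-31 is a Tuesday and not a listed holiday, so it stands.
So the filing is due 2006-01-31.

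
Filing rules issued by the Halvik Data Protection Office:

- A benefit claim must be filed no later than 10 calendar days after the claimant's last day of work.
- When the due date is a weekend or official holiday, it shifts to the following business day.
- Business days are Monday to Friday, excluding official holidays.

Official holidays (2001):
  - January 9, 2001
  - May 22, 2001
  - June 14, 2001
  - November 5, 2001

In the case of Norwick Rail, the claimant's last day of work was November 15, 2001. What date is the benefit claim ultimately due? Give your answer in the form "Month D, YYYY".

Adding 10 calendar days to November 15, 2001 gives November 25, 2001.
November 25, 2001 falls on a Sunday. Rolling to the next business day gives November 26, 2001, a Monday.
Deadline: November 26, 2001.

November 26, 2001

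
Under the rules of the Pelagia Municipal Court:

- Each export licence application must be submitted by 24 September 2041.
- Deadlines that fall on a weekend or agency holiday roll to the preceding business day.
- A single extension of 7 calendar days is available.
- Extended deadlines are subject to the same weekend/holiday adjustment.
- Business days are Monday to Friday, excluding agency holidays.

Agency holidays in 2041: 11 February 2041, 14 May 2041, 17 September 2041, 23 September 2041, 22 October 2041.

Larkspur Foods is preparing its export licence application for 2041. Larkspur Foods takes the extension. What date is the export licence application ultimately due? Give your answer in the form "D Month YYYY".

The stated deadline is 24 September 2041.
24 September 2041 falls on a Tuesday, which is a business day, so no adjustment is needed.
Applying the 7-calendar-day extension: 24 September 2041 + 7 days = 1 October 2041.
1 October 2041 (Tuesday) is already a business day.
So the filing is due 1 October 2041.

1 October 2041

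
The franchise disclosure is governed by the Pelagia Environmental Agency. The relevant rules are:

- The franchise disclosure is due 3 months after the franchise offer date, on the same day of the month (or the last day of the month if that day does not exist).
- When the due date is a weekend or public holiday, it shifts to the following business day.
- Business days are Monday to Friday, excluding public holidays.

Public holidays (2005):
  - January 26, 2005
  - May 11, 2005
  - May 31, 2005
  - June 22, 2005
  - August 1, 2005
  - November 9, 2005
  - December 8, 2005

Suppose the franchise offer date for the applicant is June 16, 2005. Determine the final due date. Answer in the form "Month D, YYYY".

September 16, 2005

Moving 3 months forward from June 16, 2005 on the corresponding day gives September 16, 2005.
Since September 16, 2005 is a Friday and not a holiday, the date is unchanged.
So the filing is due September 16, 2005.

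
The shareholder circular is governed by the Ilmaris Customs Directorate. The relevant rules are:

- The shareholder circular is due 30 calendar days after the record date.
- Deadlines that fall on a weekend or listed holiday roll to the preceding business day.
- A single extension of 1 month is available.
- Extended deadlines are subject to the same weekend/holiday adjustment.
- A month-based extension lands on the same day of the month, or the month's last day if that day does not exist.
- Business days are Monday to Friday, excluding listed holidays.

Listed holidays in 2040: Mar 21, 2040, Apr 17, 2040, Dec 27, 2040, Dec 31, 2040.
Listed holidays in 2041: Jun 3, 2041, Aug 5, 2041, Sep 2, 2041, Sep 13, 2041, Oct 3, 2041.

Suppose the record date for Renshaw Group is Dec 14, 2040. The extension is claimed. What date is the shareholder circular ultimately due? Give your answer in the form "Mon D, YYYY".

Trigger date Dec 14, 2040 + 30 calendar days = Jan 13, 2041.
Because Jan 13, 2041 is a Sunday, the deadline becomes Jan 11, 2041 (Friday).
Applying the 1 month extension: 1 month after Jan 11, 2041 is Feb 11, 2041.
Since Feb 11, 2041 is a Monday and not a holiday, the date is unchanged.
So the filing is due Feb 11, 2041.

Feb 11, 2041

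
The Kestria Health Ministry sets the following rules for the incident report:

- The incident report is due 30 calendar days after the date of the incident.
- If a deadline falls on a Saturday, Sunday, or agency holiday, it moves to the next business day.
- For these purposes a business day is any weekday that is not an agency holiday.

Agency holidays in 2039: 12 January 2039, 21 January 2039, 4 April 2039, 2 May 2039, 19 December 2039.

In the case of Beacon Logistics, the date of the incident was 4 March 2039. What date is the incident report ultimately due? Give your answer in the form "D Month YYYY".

5 April 2039

Adding 30 calendar days to 4 March 2039 gives 3 April 2039.
3 April 2039 falls on a Sunday. Rolling to the next business day gives 5 April 2039, a Tuesday.
Final deadline: 5 April 2039.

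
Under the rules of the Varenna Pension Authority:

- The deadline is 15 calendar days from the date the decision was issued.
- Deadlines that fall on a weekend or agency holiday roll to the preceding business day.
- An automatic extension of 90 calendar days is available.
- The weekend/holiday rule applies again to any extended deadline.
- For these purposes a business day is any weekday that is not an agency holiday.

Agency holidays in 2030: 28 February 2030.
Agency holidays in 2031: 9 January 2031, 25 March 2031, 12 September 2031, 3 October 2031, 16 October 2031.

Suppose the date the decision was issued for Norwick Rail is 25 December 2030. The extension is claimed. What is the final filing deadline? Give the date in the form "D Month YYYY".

8 April 2031

Trigger date 25 December 2030 + 15 calendar days = 9 January 2031.
Because 9 January 2031 is a listed holiday, the deadline becomes 8 January 2031 (Wednesday).
With the 90-day extension, 8 January 2031 becomes 8 April 2031.
Since 8 April 2031 is a Tuesday and not a holiday, the date is unchanged.
Deadline: 8 April 2031.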